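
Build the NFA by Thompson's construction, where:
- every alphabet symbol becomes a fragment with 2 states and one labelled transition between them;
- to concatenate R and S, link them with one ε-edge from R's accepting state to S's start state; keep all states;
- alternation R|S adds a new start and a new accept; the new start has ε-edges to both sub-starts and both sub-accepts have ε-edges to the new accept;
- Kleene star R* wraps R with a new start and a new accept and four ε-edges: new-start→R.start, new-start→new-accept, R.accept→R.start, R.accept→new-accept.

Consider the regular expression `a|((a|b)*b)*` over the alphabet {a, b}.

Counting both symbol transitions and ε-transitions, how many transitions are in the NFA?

21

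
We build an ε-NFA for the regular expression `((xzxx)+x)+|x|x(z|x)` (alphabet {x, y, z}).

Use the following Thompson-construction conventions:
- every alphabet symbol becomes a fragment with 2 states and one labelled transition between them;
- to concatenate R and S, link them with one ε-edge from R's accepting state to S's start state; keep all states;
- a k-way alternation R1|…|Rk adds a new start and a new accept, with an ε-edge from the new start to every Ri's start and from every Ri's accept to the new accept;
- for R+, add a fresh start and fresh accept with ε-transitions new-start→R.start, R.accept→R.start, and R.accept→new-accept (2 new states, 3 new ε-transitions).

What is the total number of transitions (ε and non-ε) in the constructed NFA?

30

Bottom-up over the parse tree:
Each of the 9 symbol leaves contributes 1 transition (1 symbol, 0 ε).
  xzxx → 7 transitions (4 symbol, 3 ε)
  (xzxx)+ → 10 transitions (4 symbol, 6 ε)
  (xzxx)+x → 12 transitions (5 symbol, 7 ε)
  ((xzxx)+x)+ → 15 transitions (5 symbol, 10 ε)
  z|x → 6 transitions (2 symbol, 4 ε)
  x(z|x) → 8 transitions (3 symbol, 5 ε)
  ((xzxx)+x)+|x|x(z|x) → 30 transitions (9 symbol, 21 ε)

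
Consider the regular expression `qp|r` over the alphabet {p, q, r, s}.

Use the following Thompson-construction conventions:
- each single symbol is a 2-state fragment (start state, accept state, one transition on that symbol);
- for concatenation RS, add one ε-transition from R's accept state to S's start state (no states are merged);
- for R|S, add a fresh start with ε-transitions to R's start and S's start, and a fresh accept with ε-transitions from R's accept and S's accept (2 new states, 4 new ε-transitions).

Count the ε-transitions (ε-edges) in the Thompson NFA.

5

Recursing over subexpressions:
Each of the 3 symbol leaves contributes 0 ε-transitions.
  qp — 1 ε-transition
  qp|r — 5 ε-transitions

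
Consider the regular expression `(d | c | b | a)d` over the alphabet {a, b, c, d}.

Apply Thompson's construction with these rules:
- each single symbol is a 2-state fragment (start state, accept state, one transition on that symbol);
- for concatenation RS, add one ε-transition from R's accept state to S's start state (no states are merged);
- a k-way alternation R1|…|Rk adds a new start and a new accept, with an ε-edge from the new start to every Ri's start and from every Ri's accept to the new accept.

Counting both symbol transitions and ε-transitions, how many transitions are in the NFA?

14

Bottom-up over the parse tree:
Each of the 5 symbol leaves contributes 1 transition (1 symbol, 0 ε).
  d | c | b | a = 12 transitions (4 symbol, 8 ε)
  (d | c | b | a)d = 14 transitions (5 symbol, 9 ε)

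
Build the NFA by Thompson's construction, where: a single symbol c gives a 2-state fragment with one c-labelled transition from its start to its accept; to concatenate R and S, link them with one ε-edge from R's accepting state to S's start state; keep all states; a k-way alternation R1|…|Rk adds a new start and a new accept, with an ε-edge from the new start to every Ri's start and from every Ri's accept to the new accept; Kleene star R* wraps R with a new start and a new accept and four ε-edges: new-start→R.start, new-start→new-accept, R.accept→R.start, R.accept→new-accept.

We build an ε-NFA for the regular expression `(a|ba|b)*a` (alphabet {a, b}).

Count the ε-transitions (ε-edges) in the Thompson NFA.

Bottom-up over the parse tree:
Each of the 5 symbol leaves contributes 0 ε-transitions.
  ba — 1 ε-transition
  a|ba|b — 7 ε-transitions
  (a|ba|b)* — 11 ε-transitions
  (a|ba|b)*a — 12 ε-transitions

12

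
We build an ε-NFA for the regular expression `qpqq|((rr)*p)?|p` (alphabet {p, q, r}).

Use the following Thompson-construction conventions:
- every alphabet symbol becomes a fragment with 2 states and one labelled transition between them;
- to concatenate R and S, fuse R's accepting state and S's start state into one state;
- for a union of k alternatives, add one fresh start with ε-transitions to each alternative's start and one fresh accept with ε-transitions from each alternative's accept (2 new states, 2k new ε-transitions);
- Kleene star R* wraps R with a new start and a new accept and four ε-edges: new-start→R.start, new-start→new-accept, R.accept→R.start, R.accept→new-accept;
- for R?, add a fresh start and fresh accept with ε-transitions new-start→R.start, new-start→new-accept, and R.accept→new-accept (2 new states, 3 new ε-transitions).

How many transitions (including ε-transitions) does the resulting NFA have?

21

Bottom-up over the parse tree:
Each of the 8 symbol leaves contributes 1 transition (1 symbol, 0 ε).
  qpqq — 4 transitions (4 symbol, 0 ε)
  rr — 2 transitions (2 symbol, 0 ε)
  (rr)* — 6 transitions (2 symbol, 4 ε)
  (rr)*p — 7 transitions (3 symbol, 4 ε)
  ((rr)*p)? — 10 transitions (3 symbol, 7 ε)
  qpqq|((rr)*p)?|p — 21 transitions (8 symbol, 13 ε)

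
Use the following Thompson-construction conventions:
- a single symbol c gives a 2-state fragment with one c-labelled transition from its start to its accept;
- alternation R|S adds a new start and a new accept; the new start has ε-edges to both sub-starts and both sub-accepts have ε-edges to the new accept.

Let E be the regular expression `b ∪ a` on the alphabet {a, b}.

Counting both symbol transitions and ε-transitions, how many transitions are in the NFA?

6

Per subexpression:
Each of the 2 symbol leaves contributes 1 transition (1 symbol, 0 ε).
  b ∪ a — 6 transitions (2 symbol, 4 ε)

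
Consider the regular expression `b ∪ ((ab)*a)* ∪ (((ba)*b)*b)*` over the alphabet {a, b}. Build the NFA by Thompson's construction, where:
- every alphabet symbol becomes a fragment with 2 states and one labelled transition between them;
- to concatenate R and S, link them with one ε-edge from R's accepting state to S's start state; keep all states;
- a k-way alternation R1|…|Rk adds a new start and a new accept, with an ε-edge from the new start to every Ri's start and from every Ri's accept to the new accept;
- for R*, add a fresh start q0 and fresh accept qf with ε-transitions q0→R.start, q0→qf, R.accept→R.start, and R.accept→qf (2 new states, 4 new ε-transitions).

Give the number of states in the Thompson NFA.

28

Per subexpression:
Each of the 8 symbol leaves contributes a 2-state fragment.
  ab → 4 states
  (ab)* → 6 states
  (ab)*a → 8 states
  ((ab)*a)* → 10 states
  ba → 4 states
  (ba)* → 6 states
  (ba)*b → 8 states
  ((ba)*b)* → 10 states
  ((ba)*b)*b → 12 states
  (((ba)*b)*b)* → 14 states
  b ∪ ((ab)*a)* ∪ (((ba)*b)*b)* → 28 states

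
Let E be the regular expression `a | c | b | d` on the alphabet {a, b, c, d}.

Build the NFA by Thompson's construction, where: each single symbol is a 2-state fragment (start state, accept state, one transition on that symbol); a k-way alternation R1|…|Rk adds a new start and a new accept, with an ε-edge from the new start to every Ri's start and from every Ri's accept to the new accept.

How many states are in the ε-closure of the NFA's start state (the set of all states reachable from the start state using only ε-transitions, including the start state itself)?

5

Compute the ε-closure size of each fragment's start state recursively; a symbol fragment's start has no outgoing ε-edge, so its closure is just itself (size 1).
  a | c | b | d — |ε-closure| = 1 + 1 + 1 + 1 + 1 = 5 (the new accept is not ε-reachable since no branch accepts ε)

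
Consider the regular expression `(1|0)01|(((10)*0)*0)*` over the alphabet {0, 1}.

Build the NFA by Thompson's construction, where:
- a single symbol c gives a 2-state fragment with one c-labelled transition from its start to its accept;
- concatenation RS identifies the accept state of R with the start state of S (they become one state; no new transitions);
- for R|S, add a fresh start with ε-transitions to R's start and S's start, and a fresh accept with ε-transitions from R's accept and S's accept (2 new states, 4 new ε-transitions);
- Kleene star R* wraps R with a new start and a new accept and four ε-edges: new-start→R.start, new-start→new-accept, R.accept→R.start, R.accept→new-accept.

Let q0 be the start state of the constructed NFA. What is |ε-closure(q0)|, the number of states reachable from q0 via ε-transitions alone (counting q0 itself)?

Compute the ε-closure size of each fragment's start state recursively; a symbol fragment's start has no outgoing ε-edge, so its closure is just itself (size 1).
  1|0 — new start ε-reaches every alternative's start; none of them accept ε, so the new accept is not reached: |closure| = 1 + 1 + 1 = 3
  (1|0)01 — same as the first factor's closure: |closure| = 3
  10 — |closure| equals the left operand's closure size = 1 (its accept is not ε-reachable, so the closure stops there)
  (10)* — |closure| = 1 (new start) + 1 (body) + 1 (new accept) = 3
  (10)*0 — |closure| = 3 + (1−1) = 3 (closure spills across the concat boundary because the left factor accepts ε)
  ((10)*0)* — new start has ε-edges to the inner start and to the new accept, so |closure| = 2 + 3 = 5
  ((10)*0)*0 — |closure| = 5 + (1−1) = 5 (closure spills across the concat boundary because the left factor accepts ε)
  (((10)*0)*0)* — new start has ε-edges to the inner start and to the new accept, so |closure| = 2 + 5 = 7
  (1|0)01|(((10)*0)*0)* — new start ε-reaches every alternative's start; at least one alternative accepts ε, so the union's new accept is reached too: |closure| = 1 + 3 + 7 + 1 = 12

12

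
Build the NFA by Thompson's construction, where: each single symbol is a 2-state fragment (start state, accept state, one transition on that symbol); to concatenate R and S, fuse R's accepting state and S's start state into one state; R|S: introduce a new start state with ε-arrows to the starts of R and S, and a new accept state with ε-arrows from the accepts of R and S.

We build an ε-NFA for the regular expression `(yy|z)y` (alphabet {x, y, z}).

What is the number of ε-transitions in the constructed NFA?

4

Bottom-up over the parse tree:
Each of the 4 symbol leaves contributes 0 ε-transitions.
  yy : 0 ε-transitions
  yy|z : 4 ε-transitions
  (yy|z)y : 4 ε-transitions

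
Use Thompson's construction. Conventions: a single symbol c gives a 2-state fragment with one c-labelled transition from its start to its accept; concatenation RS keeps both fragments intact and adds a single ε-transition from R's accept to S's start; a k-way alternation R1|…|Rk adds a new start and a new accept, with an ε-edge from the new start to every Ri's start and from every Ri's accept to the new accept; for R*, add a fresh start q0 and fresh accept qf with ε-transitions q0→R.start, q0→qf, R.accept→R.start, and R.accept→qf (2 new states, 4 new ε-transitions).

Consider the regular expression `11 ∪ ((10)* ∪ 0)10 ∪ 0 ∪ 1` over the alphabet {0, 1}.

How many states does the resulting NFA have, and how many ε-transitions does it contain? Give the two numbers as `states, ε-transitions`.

Building bottom-up:
Each of the 9 symbol leaves contributes 2 states and 0 ε-transitions.
  11 = 4 states, 1 ε-transition
  10 = 4 states, 1 ε-transition
  (10)* = 6 states, 5 ε-transitions
  (10)* ∪ 0 = 10 states, 9 ε-transitions
  ((10)* ∪ 0)10 = 14 states, 11 ε-transitions
  11 ∪ ((10)* ∪ 0)10 ∪ 0 ∪ 1 = 24 states, 20 ε-transitions

24, 20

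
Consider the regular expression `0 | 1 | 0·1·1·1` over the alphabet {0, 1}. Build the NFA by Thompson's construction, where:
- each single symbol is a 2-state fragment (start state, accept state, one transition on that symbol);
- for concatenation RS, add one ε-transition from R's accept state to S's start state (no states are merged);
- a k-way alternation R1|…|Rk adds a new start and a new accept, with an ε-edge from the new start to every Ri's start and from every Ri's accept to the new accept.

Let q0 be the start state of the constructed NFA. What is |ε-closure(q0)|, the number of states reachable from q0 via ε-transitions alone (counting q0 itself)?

4

Work bottom-up. For each fragment F, track |ε-closure(F.start)| and whether F's accept lies in that closure (i.e. whether F accepts ε). A single-symbol fragment has closure size 1 and does not accept ε.
  0·1·1·1 : |closure| equals the left operand's closure size = 1 (its accept is not ε-reachable, so the closure stops there)
  0 | 1 | 0·1·1·1 : |closure| = 1 + 1 + 1 + 1 = 4 (the new accept is not ε-reachable since no branch accepts ε)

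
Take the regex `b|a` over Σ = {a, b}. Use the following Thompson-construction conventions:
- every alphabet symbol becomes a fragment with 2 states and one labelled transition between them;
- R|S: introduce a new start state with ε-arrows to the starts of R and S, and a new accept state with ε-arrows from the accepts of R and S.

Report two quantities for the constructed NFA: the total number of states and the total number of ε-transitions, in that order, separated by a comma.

6, 4

By structural recursion:
Each of the 2 symbol leaves contributes 2 states and 0 ε-transitions.
  b|a : 6 states, 4 ε-transitions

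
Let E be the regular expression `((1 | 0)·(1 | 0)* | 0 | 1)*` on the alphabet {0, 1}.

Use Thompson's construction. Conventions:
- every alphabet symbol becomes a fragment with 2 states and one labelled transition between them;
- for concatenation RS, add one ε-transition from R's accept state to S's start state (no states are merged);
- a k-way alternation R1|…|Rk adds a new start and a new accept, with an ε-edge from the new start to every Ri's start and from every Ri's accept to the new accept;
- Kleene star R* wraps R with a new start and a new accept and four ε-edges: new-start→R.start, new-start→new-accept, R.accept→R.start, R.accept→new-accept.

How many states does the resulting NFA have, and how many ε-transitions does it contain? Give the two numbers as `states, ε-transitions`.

By structural recursion:
Each of the 6 symbol leaves contributes 2 states and 0 ε-transitions.
  1 | 0 : 6 states, 4 ε-transitions
  1 | 0 : 6 states, 4 ε-transitions
  (1 | 0)* : 8 states, 8 ε-transitions
  (1 | 0)·(1 | 0)* : 14 states, 13 ε-transitions
  (1 | 0)·(1 | 0)* | 0 | 1 : 20 states, 19 ε-transitions
  ((1 | 0)·(1 | 0)* | 0 | 1)* : 22 states, 23 ε-transitions

22, 23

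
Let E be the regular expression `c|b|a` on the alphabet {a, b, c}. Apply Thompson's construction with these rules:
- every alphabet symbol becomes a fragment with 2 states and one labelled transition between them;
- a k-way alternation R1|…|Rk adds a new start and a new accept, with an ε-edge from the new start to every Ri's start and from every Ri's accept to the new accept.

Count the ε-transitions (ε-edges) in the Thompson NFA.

6

Per subexpression:
Each of the 3 symbol leaves contributes 0 ε-transitions.
  c|b|a → 6 ε-transitions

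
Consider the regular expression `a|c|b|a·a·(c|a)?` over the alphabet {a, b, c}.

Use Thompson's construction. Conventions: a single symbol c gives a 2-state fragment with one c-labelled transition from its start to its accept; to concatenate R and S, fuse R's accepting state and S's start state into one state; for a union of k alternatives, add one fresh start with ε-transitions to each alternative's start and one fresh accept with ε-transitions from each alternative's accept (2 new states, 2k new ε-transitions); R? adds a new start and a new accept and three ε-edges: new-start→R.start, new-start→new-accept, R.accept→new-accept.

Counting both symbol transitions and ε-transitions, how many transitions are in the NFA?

22

Bottom-up over the parse tree:
Each of the 7 symbol leaves contributes 1 transition (1 symbol, 0 ε).
  c|a : 6 transitions (2 symbol, 4 ε)
  (c|a)? : 9 transitions (2 symbol, 7 ε)
  a·a·(c|a)? : 11 transitions (4 symbol, 7 ε)
  a|c|b|a·a·(c|a)? : 22 transitions (7 symbol, 15 ε)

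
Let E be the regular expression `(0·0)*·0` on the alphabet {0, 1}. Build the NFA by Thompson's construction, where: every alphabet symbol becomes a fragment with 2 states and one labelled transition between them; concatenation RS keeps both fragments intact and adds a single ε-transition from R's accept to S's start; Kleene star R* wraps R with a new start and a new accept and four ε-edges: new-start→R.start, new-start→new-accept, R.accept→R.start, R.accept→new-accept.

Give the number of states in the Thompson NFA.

8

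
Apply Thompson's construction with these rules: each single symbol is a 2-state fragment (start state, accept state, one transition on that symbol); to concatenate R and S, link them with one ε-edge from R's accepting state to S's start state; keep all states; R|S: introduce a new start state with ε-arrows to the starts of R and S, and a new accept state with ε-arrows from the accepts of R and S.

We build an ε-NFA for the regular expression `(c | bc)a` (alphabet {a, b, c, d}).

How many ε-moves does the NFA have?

6

Bottom-up over the parse tree:
Each of the 4 symbol leaves contributes 0 ε-transitions.
  bc = 1 ε-transition
  c | bc = 5 ε-transitions
  (c | bc)a = 6 ε-transitions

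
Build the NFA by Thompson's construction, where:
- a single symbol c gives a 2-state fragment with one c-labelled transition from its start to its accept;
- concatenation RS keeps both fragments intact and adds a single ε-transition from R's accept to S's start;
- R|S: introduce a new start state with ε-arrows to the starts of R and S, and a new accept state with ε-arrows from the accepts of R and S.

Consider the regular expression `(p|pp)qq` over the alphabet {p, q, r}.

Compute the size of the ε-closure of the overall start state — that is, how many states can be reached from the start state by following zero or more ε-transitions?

Compute the ε-closure size of each fragment's start state recursively; a symbol fragment's start has no outgoing ε-edge, so its closure is just itself (size 1).
  pp → |ε-closure| equals the left operand's closure size = 1 (its accept is not ε-reachable, so the closure stops there)
  p|pp → new start ε-reaches every alternative's start; none of them accept ε, so the new accept is not reached: |ε-closure| = 1 + 1 + 1 = 3
  (p|pp)qq → same as the first factor's closure: |ε-closure| = 3

3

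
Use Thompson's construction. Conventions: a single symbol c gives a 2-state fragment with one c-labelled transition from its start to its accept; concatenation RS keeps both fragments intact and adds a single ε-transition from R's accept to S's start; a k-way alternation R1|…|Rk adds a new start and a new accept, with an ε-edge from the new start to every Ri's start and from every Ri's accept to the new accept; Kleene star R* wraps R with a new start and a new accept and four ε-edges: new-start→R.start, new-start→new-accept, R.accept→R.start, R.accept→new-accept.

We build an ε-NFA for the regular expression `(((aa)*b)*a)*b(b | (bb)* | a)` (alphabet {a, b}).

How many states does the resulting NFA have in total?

28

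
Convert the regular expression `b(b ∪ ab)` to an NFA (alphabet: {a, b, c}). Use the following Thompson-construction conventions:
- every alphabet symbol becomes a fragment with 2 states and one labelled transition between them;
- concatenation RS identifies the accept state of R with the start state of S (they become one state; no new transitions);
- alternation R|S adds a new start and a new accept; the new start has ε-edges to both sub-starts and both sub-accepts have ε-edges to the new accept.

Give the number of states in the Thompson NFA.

Building bottom-up:
Each of the 4 symbol leaves contributes a 2-state fragment.
  ab = 3 states
  b ∪ ab = 7 states
  b(b ∪ ab) = 8 states

8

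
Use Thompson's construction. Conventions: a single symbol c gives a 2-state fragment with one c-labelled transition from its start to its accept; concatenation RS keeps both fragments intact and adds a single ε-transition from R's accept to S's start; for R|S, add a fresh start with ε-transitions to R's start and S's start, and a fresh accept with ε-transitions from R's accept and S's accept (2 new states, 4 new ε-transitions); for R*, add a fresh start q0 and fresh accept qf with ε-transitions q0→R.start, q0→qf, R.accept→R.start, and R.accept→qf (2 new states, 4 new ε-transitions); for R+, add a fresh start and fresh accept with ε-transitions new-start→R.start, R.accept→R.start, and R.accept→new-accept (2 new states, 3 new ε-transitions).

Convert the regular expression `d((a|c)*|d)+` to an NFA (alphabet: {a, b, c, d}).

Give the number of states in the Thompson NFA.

By structural recursion:
Each of the 4 symbol leaves contributes a 2-state fragment.
  a|c : 6 states
  (a|c)* : 8 states
  (a|c)*|d : 12 states
  ((a|c)*|d)+ : 14 states
  d((a|c)*|d)+ : 16 states

16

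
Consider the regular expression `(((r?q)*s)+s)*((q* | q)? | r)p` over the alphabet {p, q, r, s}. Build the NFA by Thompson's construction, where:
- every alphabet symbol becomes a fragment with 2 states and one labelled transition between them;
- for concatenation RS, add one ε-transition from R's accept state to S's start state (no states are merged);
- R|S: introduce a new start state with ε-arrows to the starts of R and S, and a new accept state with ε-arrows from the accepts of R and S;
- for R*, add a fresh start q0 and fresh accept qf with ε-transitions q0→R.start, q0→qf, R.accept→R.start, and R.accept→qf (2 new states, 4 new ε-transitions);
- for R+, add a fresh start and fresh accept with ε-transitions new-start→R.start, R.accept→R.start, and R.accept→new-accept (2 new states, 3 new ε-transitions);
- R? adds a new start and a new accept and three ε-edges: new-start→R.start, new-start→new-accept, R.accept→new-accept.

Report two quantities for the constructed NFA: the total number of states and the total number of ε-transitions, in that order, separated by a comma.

Recursing over subexpressions:
Each of the 8 symbol leaves contributes 2 states and 0 ε-transitions.
  r? — 4 states, 3 ε-transitions
  r?q — 6 states, 4 ε-transitions
  (r?q)* — 8 states, 8 ε-transitions
  (r?q)*s — 10 states, 9 ε-transitions
  ((r?q)*s)+ — 12 states, 12 ε-transitions
  ((r?q)*s)+s — 14 states, 13 ε-transitions
  (((r?q)*s)+s)* — 16 states, 17 ε-transitions
  q* — 4 states, 4 ε-transitions
  q* | q — 8 states, 8 ε-transitions
  (q* | q)? — 10 states, 11 ε-transitions
  (q* | q)? | r — 14 states, 15 ε-transitions
  (((r?q)*s)+s)*((q* | q)? | r)p — 32 states, 34 ε-transitions

32, 34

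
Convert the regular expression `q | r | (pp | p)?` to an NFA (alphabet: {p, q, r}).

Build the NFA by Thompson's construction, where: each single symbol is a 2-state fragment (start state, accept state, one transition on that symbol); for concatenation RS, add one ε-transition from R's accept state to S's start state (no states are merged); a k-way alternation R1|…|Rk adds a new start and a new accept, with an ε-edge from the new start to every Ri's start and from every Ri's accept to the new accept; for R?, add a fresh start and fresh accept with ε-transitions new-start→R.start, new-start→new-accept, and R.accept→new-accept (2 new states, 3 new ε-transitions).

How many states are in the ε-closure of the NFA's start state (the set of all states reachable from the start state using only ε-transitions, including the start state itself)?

Work bottom-up. For each fragment F, track |ε-closure(F.start)| and whether F's accept lies in that closure (i.e. whether F accepts ε). A single-symbol fragment has closure size 1 and does not accept ε.
  pp : same as the first factor's closure: |ε-closure| = 1
  pp | p : new start ε-reaches every alternative's start; none of them accept ε, so the new accept is not reached: |ε-closure| = 1 + 1 + 1 = 3
  (pp | p)? : new start has ε-edges to the inner start and to the new accept, so |ε-closure| = 2 + 3 = 5
  q | r | (pp | p)? : |ε-closure| = 1 (new start) + (1 + 1 + 5) + 1 (new accept, since some branch ε-reaches its own accept) = 9

9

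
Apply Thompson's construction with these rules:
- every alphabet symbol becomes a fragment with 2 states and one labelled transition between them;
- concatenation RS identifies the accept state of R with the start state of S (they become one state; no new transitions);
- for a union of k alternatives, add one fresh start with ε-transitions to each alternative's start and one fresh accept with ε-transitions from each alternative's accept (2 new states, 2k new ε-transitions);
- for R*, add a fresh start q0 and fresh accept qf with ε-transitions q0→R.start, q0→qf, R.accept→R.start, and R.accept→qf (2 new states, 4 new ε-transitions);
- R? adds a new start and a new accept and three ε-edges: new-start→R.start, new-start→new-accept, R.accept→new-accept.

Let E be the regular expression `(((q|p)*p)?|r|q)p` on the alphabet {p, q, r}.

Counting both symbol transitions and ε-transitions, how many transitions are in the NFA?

23

Per subexpression:
Each of the 6 symbol leaves contributes 1 transition (1 symbol, 0 ε).
  q|p — 6 transitions (2 symbol, 4 ε)
  (q|p)* — 10 transitions (2 symbol, 8 ε)
  (q|p)*p — 11 transitions (3 symbol, 8 ε)
  ((q|p)*p)? — 14 transitions (3 symbol, 11 ε)
  ((q|p)*p)?|r|q — 22 transitions (5 symbol, 17 ε)
  (((q|p)*p)?|r|q)p — 23 transitions (6 symbol, 17 ε)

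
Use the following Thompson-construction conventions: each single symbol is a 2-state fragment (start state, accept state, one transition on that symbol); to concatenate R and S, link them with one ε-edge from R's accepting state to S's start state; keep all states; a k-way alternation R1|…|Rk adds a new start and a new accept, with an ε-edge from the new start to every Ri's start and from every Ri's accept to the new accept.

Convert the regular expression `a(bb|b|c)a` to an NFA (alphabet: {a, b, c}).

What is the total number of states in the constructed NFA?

14

Bottom-up over the parse tree:
Each of the 6 symbol leaves contributes a 2-state fragment.
  bb = 4 states
  bb|b|c = 10 states
  a(bb|b|c)a = 14 states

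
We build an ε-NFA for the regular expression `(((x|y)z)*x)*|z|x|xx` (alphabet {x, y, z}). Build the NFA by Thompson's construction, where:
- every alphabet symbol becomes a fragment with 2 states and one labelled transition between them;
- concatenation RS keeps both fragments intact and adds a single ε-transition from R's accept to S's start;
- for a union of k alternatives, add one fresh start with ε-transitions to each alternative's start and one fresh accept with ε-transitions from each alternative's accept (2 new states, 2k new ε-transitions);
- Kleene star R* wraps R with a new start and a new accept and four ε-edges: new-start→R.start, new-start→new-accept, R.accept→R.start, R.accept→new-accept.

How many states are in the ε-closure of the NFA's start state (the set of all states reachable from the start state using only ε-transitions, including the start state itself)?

13

Work bottom-up. For each fragment F, track |ε-closure(F.start)| and whether F's accept lies in that closure (i.e. whether F accepts ε). A single-symbol fragment has closure size 1 and does not accept ε.
  x|y — new start ε-reaches every alternative's start; none of them accept ε, so the new accept is not reached: |ε-closure| = 1 + 1 + 1 = 3
  (x|y)z — same as the first factor's closure: |ε-closure| = 3
  ((x|y)z)* — |ε-closure| = 1 (new start) + 3 (body) + 1 (new accept) = 5
  ((x|y)z)*x — |ε-closure| = 5 + 1 = 6 (closure spills across the concat boundary because the left factor accepts ε)
  (((x|y)z)*x)* — new start has ε-edges to the inner start and to the new accept, so |ε-closure| = 2 + 6 = 8
  xx — |ε-closure| equals the left operand's closure size = 1 (its accept is not ε-reachable, so the closure stops there)
  (((x|y)z)*x)*|z|x|xx — |ε-closure| = 1 (new start) + (8 + 1 + 1 + 1) + 1 (new accept, since some branch ε-reaches its own accept) = 13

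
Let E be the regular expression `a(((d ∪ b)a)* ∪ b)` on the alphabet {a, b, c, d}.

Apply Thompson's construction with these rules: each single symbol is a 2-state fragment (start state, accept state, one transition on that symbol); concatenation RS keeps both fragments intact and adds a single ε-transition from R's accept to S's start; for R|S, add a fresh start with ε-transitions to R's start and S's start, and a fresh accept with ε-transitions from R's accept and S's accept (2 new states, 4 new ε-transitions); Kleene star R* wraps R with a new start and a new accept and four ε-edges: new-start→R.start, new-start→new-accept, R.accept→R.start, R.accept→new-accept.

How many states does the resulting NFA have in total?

16

Per subexpression:
Each of the 5 symbol leaves contributes a 2-state fragment.
  d ∪ b : 6 states
  (d ∪ b)a : 8 states
  ((d ∪ b)a)* : 10 states
  ((d ∪ b)a)* ∪ b : 14 states
  a(((d ∪ b)a)* ∪ b) : 16 states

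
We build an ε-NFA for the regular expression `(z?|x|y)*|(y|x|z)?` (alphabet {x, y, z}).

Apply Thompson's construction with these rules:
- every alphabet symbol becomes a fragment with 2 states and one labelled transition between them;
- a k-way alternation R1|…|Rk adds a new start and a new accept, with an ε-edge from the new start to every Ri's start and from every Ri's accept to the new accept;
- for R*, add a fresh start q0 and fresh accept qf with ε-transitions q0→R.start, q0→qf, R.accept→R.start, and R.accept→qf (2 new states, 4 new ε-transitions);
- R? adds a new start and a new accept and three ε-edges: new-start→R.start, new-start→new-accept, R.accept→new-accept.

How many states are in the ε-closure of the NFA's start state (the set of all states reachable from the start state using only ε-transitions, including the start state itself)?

Compute the ε-closure size of each fragment's start state recursively; a symbol fragment's start has no outgoing ε-edge, so its closure is just itself (size 1).
  z? — new start has ε-edges to the inner start and to the new accept, so C = 2 + 1 = 3
  z?|x|y — new start ε-reaches every alternative's start; at least one alternative accepts ε, so the union's new accept is reached too: C = 1 + 3 + 1 + 1 + 1 = 7
  (z?|x|y)* — new start has ε-edges to the inner start and to the new accept, so C = 2 + 7 = 9
  y|x|z — new start ε-reaches every alternative's start; none of them accept ε, so the new accept is not reached: C = 1 + 1 + 1 + 1 = 4
  (y|x|z)? — new start has ε-edges to the inner start and to the new accept, so C = 2 + 4 = 6
  (z?|x|y)*|(y|x|z)? — C = 1 (new start) + (9 + 6) + 1 (new accept, since some branch ε-reaches its own accept) = 17

17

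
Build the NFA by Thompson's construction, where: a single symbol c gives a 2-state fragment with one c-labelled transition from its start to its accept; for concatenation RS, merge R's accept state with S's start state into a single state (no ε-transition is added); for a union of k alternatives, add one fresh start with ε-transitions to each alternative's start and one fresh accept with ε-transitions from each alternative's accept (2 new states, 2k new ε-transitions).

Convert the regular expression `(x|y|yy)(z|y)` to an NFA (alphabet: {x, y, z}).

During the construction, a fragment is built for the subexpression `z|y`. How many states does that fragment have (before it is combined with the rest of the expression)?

6

Fragment for `z|y`:
Each of the 2 symbol leaves contributes a 2-state fragment.
  z|y → 6 states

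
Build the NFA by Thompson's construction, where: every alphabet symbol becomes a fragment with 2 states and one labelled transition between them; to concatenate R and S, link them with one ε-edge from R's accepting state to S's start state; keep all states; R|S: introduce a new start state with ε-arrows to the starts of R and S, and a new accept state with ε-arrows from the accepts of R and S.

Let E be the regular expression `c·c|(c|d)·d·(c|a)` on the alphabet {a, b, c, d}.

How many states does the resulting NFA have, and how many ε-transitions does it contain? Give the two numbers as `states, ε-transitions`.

Recursing over subexpressions:
Each of the 7 symbol leaves contributes 2 states and 0 ε-transitions.
  c·c — 4 states, 1 ε-transition
  c|d — 6 states, 4 ε-transitions
  c|a — 6 states, 4 ε-transitions
  (c|d)·d·(c|a) — 14 states, 10 ε-transitions
  c·c|(c|d)·d·(c|a) — 20 states, 15 ε-transitions

20, 15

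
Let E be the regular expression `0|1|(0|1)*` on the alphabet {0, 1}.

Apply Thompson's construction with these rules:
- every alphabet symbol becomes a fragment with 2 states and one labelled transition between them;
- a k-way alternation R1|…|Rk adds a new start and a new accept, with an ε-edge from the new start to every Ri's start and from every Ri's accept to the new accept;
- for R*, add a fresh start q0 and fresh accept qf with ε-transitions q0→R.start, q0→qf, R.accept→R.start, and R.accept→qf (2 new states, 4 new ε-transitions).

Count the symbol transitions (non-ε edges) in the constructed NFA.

By structural recursion:
Each of the 4 symbol leaves contributes exactly 1 symbol transition.
  0|1 = 2 symbol transitions
  (0|1)* = 2 symbol transitions
  0|1|(0|1)* = 4 symbol transitions

4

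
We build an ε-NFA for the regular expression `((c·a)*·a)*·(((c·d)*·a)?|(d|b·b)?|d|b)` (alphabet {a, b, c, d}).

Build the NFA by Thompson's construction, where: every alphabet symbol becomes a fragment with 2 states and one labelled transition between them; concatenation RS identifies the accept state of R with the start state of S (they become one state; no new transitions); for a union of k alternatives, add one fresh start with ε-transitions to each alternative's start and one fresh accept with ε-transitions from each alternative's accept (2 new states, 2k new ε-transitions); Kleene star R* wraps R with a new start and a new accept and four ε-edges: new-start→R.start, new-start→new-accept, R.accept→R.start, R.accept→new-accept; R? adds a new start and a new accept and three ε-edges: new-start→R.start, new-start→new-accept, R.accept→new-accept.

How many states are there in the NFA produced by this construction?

By structural recursion:
Each of the 11 symbol leaves contributes a 2-state fragment.
  c·a = 3 states
  (c·a)* = 5 states
  (c·a)*·a = 6 states
  ((c·a)*·a)* = 8 states
  c·d = 3 states
  (c·d)* = 5 states
  (c·d)*·a = 6 states
  ((c·d)*·a)? = 8 states
  b·b = 3 states
  d|b·b = 7 states
  (d|b·b)? = 9 states
  ((c·d)*·a)?|(d|b·b)?|d|b = 23 states
  ((c·a)*·a)*·(((c·d)*·a)?|(d|b·b)?|d|b) = 30 states

30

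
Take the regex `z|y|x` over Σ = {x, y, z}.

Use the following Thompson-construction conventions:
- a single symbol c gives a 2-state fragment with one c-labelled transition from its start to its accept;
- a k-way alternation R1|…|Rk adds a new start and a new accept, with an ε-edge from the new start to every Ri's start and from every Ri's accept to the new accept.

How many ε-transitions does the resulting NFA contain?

6

Per subexpression:
Each of the 3 symbol leaves contributes 0 ε-transitions.
  z|y|x — 6 ε-transitions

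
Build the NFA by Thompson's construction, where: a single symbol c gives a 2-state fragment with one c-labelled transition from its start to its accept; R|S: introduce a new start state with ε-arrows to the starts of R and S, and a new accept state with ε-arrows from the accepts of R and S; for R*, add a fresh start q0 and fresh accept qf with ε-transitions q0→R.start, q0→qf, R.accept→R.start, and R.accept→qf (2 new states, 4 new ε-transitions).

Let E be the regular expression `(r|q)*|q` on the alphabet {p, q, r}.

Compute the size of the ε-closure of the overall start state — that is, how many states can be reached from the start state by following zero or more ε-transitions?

Compute the ε-closure size of each fragment's start state recursively; a symbol fragment's start has no outgoing ε-edge, so its closure is just itself (size 1).
  r|q — |closure| = 1 + 1 + 1 = 3 (the new accept is not ε-reachable since no branch accepts ε)
  (r|q)* — the star's fresh start ε-reaches both the body's start and the fresh accept: |closure| = 2 + 3 = 5
  (r|q)*|q — new start ε-reaches every alternative's start; at least one alternative accepts ε, so the union's new accept is reached too: |closure| = 1 + 5 + 1 + 1 = 8

8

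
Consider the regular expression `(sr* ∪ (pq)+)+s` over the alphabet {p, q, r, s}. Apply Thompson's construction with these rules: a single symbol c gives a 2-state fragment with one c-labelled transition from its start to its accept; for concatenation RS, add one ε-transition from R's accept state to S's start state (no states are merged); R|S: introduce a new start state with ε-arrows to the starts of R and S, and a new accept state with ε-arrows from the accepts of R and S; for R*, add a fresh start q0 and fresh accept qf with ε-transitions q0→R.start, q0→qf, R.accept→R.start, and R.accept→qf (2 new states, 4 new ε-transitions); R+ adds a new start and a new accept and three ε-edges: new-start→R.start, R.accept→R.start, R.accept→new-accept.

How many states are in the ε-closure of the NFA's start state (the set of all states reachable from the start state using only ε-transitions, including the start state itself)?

Work bottom-up. For each fragment F, track |ε-closure(F.start)| and whether F's accept lies in that closure (i.e. whether F accepts ε). A single-symbol fragment has closure size 1 and does not accept ε.
  r* : |ε-closure| = 1 (new start) + 1 (body) + 1 (new accept) = 3
  sr* : same as the first factor's closure: |ε-closure| = 1
  pq : same as the first factor's closure: |ε-closure| = 1
  (pq)+ : new start ε-reaches only the body's start; the new accept needs a symbol first: |ε-closure| = 1 + 1 = 2
  sr* ∪ (pq)+ : |ε-closure| = 1 + 1 + 2 = 4 (the new accept is not ε-reachable since no branch accepts ε)
  (sr* ∪ (pq)+)+ : |ε-closure| = 1 + 4 = 5 (the body doesn't accept ε, so the new accept is not reached)
  (sr* ∪ (pq)+)+s : |ε-closure| equals the left operand's closure size = 5 (its accept is not ε-reachable, so the closure stops there)

5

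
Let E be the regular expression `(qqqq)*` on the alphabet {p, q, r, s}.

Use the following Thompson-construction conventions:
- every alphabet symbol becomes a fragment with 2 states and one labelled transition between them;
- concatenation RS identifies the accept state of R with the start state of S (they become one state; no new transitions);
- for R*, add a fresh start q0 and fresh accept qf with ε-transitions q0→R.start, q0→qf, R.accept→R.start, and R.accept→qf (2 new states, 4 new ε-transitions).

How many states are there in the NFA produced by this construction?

By structural recursion:
Each of the 4 symbol leaves contributes a 2-state fragment.
  qqqq — 5 states
  (qqqq)* — 7 states

7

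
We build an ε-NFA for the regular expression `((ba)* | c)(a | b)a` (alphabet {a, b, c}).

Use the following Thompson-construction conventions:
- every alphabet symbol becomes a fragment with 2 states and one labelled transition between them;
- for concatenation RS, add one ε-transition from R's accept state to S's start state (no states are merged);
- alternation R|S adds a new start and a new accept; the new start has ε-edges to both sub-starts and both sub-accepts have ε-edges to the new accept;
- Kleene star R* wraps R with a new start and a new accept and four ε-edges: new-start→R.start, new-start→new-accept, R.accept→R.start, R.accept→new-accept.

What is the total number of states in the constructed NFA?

18

Per subexpression:
Each of the 6 symbol leaves contributes a 2-state fragment.
  ba = 4 states
  (ba)* = 6 states
  (ba)* | c = 10 states
  a | b = 6 states
  ((ba)* | c)(a | b)a = 18 states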